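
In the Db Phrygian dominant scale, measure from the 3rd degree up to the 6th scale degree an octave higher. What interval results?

diminished eleventh

Spelling the Db Phrygian dominant scale: Db Ebb F Gb Ab Bbb Cb.
The 3rd degree is F and the degree 6 (up an octave) is Bbb.
F up to Bbb is 16 semitones, a half step narrower than a perfect eleventh, so the interval is diminished.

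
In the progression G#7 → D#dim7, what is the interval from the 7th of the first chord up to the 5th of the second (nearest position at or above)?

The 7th of G#7 is F#; the 5th of D#dim7 is A.
3 letter names make it a third; at 3 semitones (a half step narrower than major) the quality is minor.

minor third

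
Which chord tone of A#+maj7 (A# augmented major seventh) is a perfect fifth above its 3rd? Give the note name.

A#+maj7: A# C## E## G##.
The 3rd is C##. A perfect fifth above C## is G##.
G## is the chord's 7th.

G##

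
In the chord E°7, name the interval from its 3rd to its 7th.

d5

E diminished seventh: E, G, Bb, Db.
That puts G below Db.
5 letter names make it a fifth; at 6 semitones (a half step narrower than perfect) the quality is diminished.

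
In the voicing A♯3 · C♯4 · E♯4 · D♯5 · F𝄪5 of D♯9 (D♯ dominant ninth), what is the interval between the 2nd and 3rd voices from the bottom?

Those voices are C♯4 and E♯4.
C♯ up to E♯ spans 3 letter names and 4 semitones — a major third.

major third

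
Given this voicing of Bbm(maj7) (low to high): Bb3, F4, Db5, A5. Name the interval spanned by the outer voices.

M14

The outer voices are Bb3 and A5.
From Bb to A is 23 semitones, exactly the major fourteenth.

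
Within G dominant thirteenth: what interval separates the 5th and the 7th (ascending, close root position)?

minor third

The chord tones of G13 are G–B–D–F–A–E.
So we need the interval from D up to F.
D up to F is 3 semitones, a half step narrower than a major third, so the interval is minor.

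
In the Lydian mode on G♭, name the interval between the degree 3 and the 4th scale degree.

major second

The scale runs G♭ A♭ B♭ C D♭ E♭ F.
Degree 3 = B♭; 4th degree = C.
B♭ up to C spans 2 letter names and 2 semitones — a major second.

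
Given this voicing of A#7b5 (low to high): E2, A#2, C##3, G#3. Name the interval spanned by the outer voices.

The outer voices are E2 and G#3.
From E to G# is 16 semitones, exactly the major tenth.

major tenth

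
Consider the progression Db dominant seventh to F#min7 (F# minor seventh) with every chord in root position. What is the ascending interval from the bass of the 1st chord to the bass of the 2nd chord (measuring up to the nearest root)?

The roots are Db and F#.
3 letter names make it a third; at 5 semitones (a half step wider than major) the quality is augmented.

augmented third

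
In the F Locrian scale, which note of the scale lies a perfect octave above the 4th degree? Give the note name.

Bb

The scale is F Gb Ab Bb Cb Db Eb.
The 4th degree is Bb; a perfect octave above that is Bb — scale degree 4.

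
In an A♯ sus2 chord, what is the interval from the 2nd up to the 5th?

perfect fourth

Spelling the chord: A♯–B♯–E♯.
That puts B♯ below E♯.
B♯ up to E♯ spans 4 letter names and 5 semitones — a perfect fourth.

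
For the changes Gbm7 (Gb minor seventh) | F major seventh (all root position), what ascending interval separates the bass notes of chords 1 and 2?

major seventh

The roots are Gb and F.
Gb up to F spans 7 letter names and 11 semitones — a major seventh.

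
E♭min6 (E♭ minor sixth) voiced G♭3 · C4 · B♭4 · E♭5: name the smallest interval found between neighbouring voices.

P4

Adjacent intervals: G♭3→C4 = augmented fourth; C4→B♭4 = minor seventh; B♭4→E♭5 = perfect fourth.
The smallest is B♭4 to E♭5, a perfect fourth (5 semitones).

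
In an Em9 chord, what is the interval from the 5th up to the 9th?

perfect 5th

The chord tones of Emin9 are E G B D F#.
That puts B below F#.
Counting 5 letters and 7 half steps from B gives a perfect fifth.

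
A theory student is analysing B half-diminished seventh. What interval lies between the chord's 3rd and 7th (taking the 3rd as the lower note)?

perfect fifth

B half-diminished seventh: B, D, F, A.
So we need the interval from D up to A.
Counting 5 letters and 7 half steps from D gives a perfect fifth.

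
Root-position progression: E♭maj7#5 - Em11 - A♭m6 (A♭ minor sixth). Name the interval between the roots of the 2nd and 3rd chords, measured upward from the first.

d4

The roots are E and A♭.
4 letter names make it a fourth; at 4 semitones (a half step narrower than perfect) the quality is diminished.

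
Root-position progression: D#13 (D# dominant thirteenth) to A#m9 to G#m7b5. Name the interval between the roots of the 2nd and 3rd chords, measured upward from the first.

The roots are A# and G#.
A# up to G# is 10 semitones, a half step narrower than a major seventh, so the interval is minor.

minor 7th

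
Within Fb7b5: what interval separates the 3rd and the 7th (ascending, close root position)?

diminished fifth

Fb7b5: Fb Ab Cbb Ebb.
That puts Ab below Ebb.
Ab up to Ebb is 6 semitones, a half step narrower than a perfect fifth, so the interval is diminished.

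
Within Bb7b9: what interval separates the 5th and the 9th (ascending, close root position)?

diminished fifth

The chord tones of Bb7b9 are Bb D F Ab Cb.
So we need the interval from F up to Cb.
F up to Cb is 6 semitones, a half step narrower than a perfect fifth, so the interval is diminished.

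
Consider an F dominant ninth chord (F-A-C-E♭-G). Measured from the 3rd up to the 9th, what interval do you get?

minor seventh

So we need the interval from A up to G.
From A to G: 10 semitones over a seventh = minor.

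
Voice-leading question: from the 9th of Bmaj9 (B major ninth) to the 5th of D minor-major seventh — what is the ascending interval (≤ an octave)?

minor sixth

Bmaj9 (B major ninth) has C# as its 9th, and D minor-major seventh has A as its 5th.
From C# to A: 8 semitones over a sixth = minor.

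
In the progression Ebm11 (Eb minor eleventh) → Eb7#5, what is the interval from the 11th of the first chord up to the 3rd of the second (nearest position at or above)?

The 11th of Ebm11 (Eb minor eleventh) is Ab; the 3rd of Eb7#5 is G.
Ab up to G spans 7 letter names and 11 semitones — a major seventh.

major 7th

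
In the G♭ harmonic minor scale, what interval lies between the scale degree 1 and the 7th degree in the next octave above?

The scale runs G♭ A♭ B𝄫 C♭ D♭ E𝄫 F.
So we need the interval from G♭ up to F.
G♭ up to F spans 14 letter names and 23 semitones — a major fourteenth.

M14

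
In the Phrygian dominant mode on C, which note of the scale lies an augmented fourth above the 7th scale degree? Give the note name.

The scale is C D♭ E F G A♭ B♭.
The 7th scale degree is B♭; an augmented fourth above that is E — scale degree 3.

E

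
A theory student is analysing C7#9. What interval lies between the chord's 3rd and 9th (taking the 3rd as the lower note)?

major 7th

C7#9: C-E-G-B♭-D♯.
So we need the interval from E up to D♯.
Counting 7 letters and 11 half steps from E gives a major seventh.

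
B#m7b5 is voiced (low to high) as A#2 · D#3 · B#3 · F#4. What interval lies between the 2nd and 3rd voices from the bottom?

Those voices are D#3 and B#3.
D# up to B# spans 6 letter names and 9 semitones — a major sixth.

M6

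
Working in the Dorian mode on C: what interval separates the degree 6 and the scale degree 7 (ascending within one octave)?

minor 2nd

C dorian: C D Eb F G A Bb.
Degree 6 = A; 7th degree = Bb.
2 letter names make it a second; at 1 semitone (a half step narrower than major) the quality is minor.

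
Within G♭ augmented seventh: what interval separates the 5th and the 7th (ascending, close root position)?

diminished third

G♭+7 (G♭ augmented seventh): G♭-B♭-D-F♭.
That puts D below F♭.
D up to F♭ is 2 semitones, a whole step narrower than a major third, so the interval is diminished.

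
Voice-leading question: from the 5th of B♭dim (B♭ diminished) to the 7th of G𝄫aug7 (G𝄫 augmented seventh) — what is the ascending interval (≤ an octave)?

diminished 8th

B♭dim (B♭ diminished) has F♭ as its 5th, and G𝄫aug7 (G𝄫 augmented seventh) has F𝄫 as its 7th.
F♭ up to F𝄫 is 11 semitones, a half step narrower than a perfect octave, so the interval is diminished.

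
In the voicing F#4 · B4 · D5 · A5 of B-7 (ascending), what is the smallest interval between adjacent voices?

m3

Adjacent intervals: F#4→B4 = perfect fourth; B4→D5 = minor third; D5→A5 = perfect fifth.
The smallest is B4 to D5, a minor third (3 semitones).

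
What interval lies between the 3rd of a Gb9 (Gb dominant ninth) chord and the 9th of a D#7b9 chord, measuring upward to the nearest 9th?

A4

Gb9 (Gb dominant ninth) has Bb as its 3rd, and D#7b9 has E as its 9th.
From Bb to E: 6 semitones over a fourth = augmented.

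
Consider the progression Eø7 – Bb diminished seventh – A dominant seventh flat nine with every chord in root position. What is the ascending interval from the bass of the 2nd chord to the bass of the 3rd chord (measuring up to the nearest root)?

major 7th

The roots are Bb and A.
Bb up to A spans 7 letter names and 11 semitones — a major seventh.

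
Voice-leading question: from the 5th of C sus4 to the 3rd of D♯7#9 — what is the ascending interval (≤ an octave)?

C sus4 has G as its 5th, and D♯7#9 has F𝄪 as its 3rd.
G up to F𝄪 is 12 semitones, a half step wider than a major seventh, so the interval is augmented.

augmented seventh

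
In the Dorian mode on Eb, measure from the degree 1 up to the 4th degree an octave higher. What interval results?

P11

Eb dorian: Eb F Gb Ab Bb C Db.
So we need the interval from Eb up to Ab.
Eb up to Ab spans 11 letter names and 17 semitones — a perfect eleventh.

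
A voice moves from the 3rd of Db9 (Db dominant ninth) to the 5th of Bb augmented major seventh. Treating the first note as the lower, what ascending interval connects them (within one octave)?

augmented 1st

The 3rd of Db9 (Db dominant ninth) is F; the 5th of Bb augmented major seventh is F#.
F up to F# is 1 semitone, a half step wider than a perfect unison, so the interval is augmented.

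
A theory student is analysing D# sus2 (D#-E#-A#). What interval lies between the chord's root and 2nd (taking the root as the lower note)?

That puts D# below E#.
D# up to E# spans 2 letter names and 2 semitones — a major second.

major second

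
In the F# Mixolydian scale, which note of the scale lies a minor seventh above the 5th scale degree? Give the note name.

The scale is F# G# A# B C# D# E.
The 5th scale degree is C#; a minor seventh above that is B — scale degree 4.

B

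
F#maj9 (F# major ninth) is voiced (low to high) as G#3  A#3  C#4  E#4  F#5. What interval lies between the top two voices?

m9

Those voices are E#4 and F#5.
E# up to F# is 13 semitones, a half step narrower than a major ninth, so the interval is minor.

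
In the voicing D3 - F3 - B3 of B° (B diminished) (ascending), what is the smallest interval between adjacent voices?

Adjacent intervals: D3→F3 = minor third; F3→B3 = augmented fourth.
The smallest is D3 to F3, a minor third (3 semitones).

minor third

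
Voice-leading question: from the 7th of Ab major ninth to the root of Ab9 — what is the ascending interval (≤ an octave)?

minor second

The 7th of Ab major ninth is G; the root of Ab9 is Ab.
From G to Ab: 1 semitone over a second = minor.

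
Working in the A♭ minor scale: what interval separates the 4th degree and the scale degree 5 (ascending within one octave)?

major 2nd

Spelling the A♭ minor scale: A♭ B♭ C♭ D♭ E♭ F♭ G♭.
The 4th degree is D♭ and the 5th scale degree is E♭.
Counting 2 letters and 2 half steps from D♭ gives a major second.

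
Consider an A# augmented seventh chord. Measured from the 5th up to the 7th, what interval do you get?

Spelling the chord: A#–C##–E##–G#.
5th = E##; 7th = G#.
From E## to G#: 2 semitones over a third = diminished.

diminished third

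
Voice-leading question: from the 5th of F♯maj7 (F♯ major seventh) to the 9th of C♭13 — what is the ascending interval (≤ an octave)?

The 5th of F♯maj7 (F♯ major seventh) is C♯; the 9th of C♭13 is D♭.
C♯ up to D♭ is 0 semitones, a whole step narrower than a major second, so the interval is diminished.

diminished second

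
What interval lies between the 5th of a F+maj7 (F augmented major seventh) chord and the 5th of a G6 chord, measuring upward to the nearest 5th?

minor 2nd

F+maj7 (F augmented major seventh) has C# as its 5th, and G6 has D as its 5th.
2 letter names make it a second; at 1 semitone (a half step narrower than major) the quality is minor.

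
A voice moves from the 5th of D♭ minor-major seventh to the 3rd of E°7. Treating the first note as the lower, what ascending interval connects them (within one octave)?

D♭ minor-major seventh has A♭ as its 5th, and E°7 has G as its 3rd.
A♭ up to G spans 7 letter names and 11 semitones — a major seventh.

major seventh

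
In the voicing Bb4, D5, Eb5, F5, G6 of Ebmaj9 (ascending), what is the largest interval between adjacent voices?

Adjacent intervals: Bb4→D5 = major third; D5→Eb5 = minor second; Eb5→F5 = major second; F5→G6 = major ninth.
The largest is F5 to G6, a major ninth (14 semitones).

major ninth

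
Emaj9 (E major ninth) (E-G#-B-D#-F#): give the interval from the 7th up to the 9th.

minor third

So we need the interval from D# up to F#.
3 letter names make it a third; at 3 semitones (a half step narrower than major) the quality is minor.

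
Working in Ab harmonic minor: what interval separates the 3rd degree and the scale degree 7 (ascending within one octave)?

Ab harmonic minor: Ab Bb Cb Db Eb Fb G.
The 3rd degree is Cb and the 7th scale degree is G.
5 letter names make it a fifth; at 8 semitones (a half step wider than perfect) the quality is augmented.

augmented fifth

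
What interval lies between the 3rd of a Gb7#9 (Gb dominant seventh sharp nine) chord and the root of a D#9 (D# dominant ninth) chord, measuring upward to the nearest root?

The 3rd of Gb7#9 (Gb dominant seventh sharp nine) is Bb; the root of D#9 (D# dominant ninth) is D#.
Bb up to D# is 5 semitones, a half step wider than a major third, so the interval is augmented.

augmented 3rd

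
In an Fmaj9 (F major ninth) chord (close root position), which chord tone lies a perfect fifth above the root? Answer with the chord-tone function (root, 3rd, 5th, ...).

Spelling the chord: F, A, C, E, G.
The root is F. A perfect fifth above F is C.
C is the chord's 5th.

5th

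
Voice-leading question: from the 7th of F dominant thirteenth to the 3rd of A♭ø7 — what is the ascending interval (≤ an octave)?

minor sixth

F dominant thirteenth has E♭ as its 7th, and A♭ø7 has C♭ as its 3rd.
E♭ up to C♭ is 8 semitones, a half step narrower than a major sixth, so the interval is minor.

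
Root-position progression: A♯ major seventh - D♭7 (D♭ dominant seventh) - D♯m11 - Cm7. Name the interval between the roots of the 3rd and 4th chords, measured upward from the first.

d7

The roots are D♯ and C.
7 letter names make it a seventh; at 9 semitones (a whole step narrower than major) the quality is diminished.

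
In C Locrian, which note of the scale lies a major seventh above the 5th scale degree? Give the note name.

The scale is C Db Eb F Gb Ab Bb.
The 5th scale degree is Gb; a major seventh above that is F — scale degree 4.

F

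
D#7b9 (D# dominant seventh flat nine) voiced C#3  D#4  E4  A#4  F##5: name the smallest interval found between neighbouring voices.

minor second

Adjacent intervals: C#3→D#4 = major ninth; D#4→E4 = minor second; E4→A#4 = augmented fourth; A#4→F##5 = major sixth.
The smallest is D#4 to E4, a minor second (1 semitone).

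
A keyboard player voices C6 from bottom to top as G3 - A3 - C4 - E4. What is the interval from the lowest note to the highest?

The outer voices are G3 and E4.
G up to E spans 6 letter names and 9 semitones — a major sixth.

M6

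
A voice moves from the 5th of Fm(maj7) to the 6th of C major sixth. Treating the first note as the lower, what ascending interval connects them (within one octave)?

M6

Fm(maj7) has C as its 5th, and C major sixth has A as its 6th.
From C to A is 9 semitones, exactly the major sixth.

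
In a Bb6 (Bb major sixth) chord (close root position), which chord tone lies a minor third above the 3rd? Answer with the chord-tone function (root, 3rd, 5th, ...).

5th

Bb6: Bb-D-F-G.
The 3rd is D. A minor third above D is F.
F is the chord's 5th.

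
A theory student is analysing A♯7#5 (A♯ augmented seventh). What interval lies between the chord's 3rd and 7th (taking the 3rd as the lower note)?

diminished fifth

The chord tones of A♯+7 (A♯ augmented seventh) are A♯ C𝄪 E𝄪 G♯.
That puts C𝄪 below G♯.
5 letter names make it a fifth; at 6 semitones (a half step narrower than perfect) the quality is diminished.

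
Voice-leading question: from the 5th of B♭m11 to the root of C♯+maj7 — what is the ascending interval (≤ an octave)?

augmented fifth

B♭m11 has F as its 5th, and C♯+maj7 has C♯ as its root.
From F to C♯: 8 semitones over a fifth = augmented.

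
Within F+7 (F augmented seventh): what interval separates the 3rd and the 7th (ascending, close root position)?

The chord tones of F7#5 (F augmented seventh) are F-A-C♯-E♭.
So we need the interval from A up to E♭.
5 letter names make it a fifth; at 6 semitones (a half step narrower than perfect) the quality is diminished.
That tritone between 3rd and 7th is what gives the dominant seventh its pull toward resolution.

d5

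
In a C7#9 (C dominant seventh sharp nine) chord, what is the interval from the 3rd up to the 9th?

major 7th

The chord tones of C7#9 are C–E–G–Bb–D#.
3rd = E; 9th = D#.
E up to D# spans 7 letter names and 11 semitones — a major seventh.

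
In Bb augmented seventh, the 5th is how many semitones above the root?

8

The chord tones of Bb augmented seventh are Bb D F# Ab.
Bb to F# is an augmented fifth: 8 semitones.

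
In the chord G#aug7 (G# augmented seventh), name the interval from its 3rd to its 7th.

d5

G#+7 is spelled G#-B#-D##-F#.
So we need the interval from B# up to F#.
B# up to F# is 6 semitones, a half step narrower than a perfect fifth, so the interval is diminished.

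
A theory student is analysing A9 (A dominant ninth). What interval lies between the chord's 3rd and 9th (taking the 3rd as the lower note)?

minor 7th

Spelling the chord: A–C#–E–G–B.
3rd = C#; 9th = B.
7 letter names make it a seventh; at 10 semitones (a half step narrower than major) the quality is minor.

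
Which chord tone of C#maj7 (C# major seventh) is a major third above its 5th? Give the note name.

B#

The chord tones of C# major seventh are C#-E#-G#-B#.
The 5th is G#. A major third above G# is B#.
B# is the chord's 7th.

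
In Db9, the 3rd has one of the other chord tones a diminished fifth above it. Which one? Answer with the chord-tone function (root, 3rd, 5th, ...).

7th

The chord tones of Db9 (Db dominant ninth) are Db-F-Ab-Cb-Eb.
The 3rd is F. A diminished fifth above F is Cb.
Cb is the chord's 7th.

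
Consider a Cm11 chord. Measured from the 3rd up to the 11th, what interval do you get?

major ninth

Cm11: C Eb G Bb D F.
3rd = Eb; 11th = F.
Counting 9 letters and 14 half steps from Eb gives a major ninth.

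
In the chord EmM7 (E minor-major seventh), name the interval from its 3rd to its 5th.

Spelling the chord: E-G-B-D#.
That puts G below B.
G up to B spans 3 letter names and 4 semitones — a major third.

M3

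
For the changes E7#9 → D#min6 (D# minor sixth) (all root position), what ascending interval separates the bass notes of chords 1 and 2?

The roots are E and D#.
E up to D# spans 7 letter names and 11 semitones — a major seventh.

major seventh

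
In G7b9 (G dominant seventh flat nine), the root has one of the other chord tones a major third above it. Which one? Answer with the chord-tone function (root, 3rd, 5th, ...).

Spelling the chord: G, B, D, F, Ab.
The root is G. A major third above G is B.
B is the chord's 3rd.

3rd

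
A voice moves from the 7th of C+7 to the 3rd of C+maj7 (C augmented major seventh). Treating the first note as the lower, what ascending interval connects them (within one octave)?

augmented fourth

C+7 has B♭ as its 7th, and C+maj7 (C augmented major seventh) has E as its 3rd.
4 letter names make it a fourth; at 6 semitones (a half step wider than perfect) the quality is augmented.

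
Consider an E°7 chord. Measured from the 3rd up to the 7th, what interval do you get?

E°7 (E diminished seventh): E G B♭ D♭.
3rd = G; 7th = D♭.
G up to D♭ is 6 semitones, a half step narrower than a perfect fifth, so the interval is diminished.

diminished fifth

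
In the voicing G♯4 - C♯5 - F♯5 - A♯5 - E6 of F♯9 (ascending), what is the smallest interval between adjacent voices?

Adjacent intervals: G♯4→C♯5 = perfect fourth; C♯5→F♯5 = perfect fourth; F♯5→A♯5 = major third; A♯5→E6 = diminished fifth.
The smallest is F♯5 to A♯5, a major third (4 semitones).

major third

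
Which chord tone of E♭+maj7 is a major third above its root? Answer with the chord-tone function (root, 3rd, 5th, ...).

The chord tones of E♭+maj7 are E♭ G B D.
The root is E♭. A major third above E♭ is G.
G is the chord's 3rd.

3rd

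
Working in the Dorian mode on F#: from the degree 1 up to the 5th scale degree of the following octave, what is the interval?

Spelling the Dorian mode on F#: F# G# A B C# D# E.
That puts F# below C#.
F# up to C# spans 12 letter names and 19 semitones — a perfect twelfth.

perfect twelfth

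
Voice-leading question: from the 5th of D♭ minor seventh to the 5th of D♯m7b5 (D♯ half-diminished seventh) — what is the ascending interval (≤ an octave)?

The 5th of D♭ minor seventh is A♭; the 5th of D♯m7b5 (D♯ half-diminished seventh) is A.
From A♭ to A: 1 semitone over a unison = augmented.

augmented 1st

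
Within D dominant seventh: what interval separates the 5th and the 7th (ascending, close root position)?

Spelling the chord: D F♯ A C.
The 5th is A and the 7th is C.
From A to C: 3 semitones over a third = minor.

minor 3rd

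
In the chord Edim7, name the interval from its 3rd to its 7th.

Spelling the chord: E-G-Bb-Db.
3rd = G; 7th = Db.
5 letter names make it a fifth; at 6 semitones (a half step narrower than perfect) the quality is diminished.

diminished 5th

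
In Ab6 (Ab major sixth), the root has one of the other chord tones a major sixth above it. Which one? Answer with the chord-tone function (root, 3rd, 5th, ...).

Spelling the chord: Ab–C–Eb–F.
The root is Ab. A major sixth above Ab is F.
F is the chord's 6th.

6th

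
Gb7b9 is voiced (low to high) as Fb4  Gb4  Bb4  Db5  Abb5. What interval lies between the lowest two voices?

major second

Those voices are Fb4 and Gb4.
From Fb to Gb is 2 semitones, exactly the major second.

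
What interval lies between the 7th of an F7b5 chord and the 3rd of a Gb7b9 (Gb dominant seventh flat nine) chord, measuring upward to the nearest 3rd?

F7b5 has Eb as its 7th, and Gb7b9 (Gb dominant seventh flat nine) has Bb as its 3rd.
Eb up to Bb spans 5 letter names and 7 semitones — a perfect fifth.

perfect fifth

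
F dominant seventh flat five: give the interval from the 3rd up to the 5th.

F dominant seventh flat five: F-A-C♭-E♭.
So we need the interval from A up to C♭.
A up to C♭ is 2 semitones, a whole step narrower than a major third, so the interval is diminished.

diminished 3rd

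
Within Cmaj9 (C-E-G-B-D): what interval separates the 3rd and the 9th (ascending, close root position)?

The 3rd is E and the 9th is D.
From E to D: 10 semitones over a seventh = minor.

minor seventh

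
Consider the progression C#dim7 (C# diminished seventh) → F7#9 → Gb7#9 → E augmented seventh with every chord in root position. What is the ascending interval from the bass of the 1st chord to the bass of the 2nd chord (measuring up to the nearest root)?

diminished fourth

The roots are C# and F.
From C# to F: 4 semitones over a fourth = diminished.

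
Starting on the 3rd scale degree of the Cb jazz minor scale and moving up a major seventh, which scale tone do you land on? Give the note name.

Db

The scale is Cb Db Ebb Fb Gb Ab Bb.
The 3rd scale degree is Ebb; a major seventh above that is Db — scale degree 2.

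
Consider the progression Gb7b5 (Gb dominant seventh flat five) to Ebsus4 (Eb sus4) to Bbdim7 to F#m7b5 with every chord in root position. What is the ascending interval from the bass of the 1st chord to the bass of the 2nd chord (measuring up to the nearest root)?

The roots are Gb and Eb.
Counting 6 letters and 9 half steps from Gb gives a major sixth.

M6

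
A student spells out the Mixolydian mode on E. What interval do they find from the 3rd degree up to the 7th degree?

diminished fifth

E mixolydian: E F# G# A B C# D.
So we need the interval from G# up to D.
G# up to D is 6 semitones, a half step narrower than a perfect fifth, so the interval is diminished.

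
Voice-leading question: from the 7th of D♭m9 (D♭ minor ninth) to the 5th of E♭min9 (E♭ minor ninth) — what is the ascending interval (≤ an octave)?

The 7th of D♭m9 (D♭ minor ninth) is C♭; the 5th of E♭min9 (E♭ minor ninth) is B♭.
Counting 7 letters and 11 half steps from C♭ gives a major seventh.

M7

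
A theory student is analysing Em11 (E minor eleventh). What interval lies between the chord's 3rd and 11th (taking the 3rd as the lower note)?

Spelling the chord: E–G–B–D–F♯–A.
So we need the interval from G up to A.
From G to A is 14 semitones, exactly the major ninth.

major ninth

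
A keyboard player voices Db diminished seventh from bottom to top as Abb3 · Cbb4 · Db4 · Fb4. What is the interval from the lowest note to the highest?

major 6th

The outer voices are Abb3 and Fb4.
Counting 6 letters and 9 half steps from Abb gives a major sixth.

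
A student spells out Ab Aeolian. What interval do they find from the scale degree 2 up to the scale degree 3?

minor second

The scale runs Ab Bb Cb Db Eb Fb Gb.
So we need the interval from Bb up to Cb.
Bb up to Cb is 1 semitone, a half step narrower than a major second, so the interval is minor.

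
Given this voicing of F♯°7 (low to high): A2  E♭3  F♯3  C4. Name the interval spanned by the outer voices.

m10

The outer voices are A2 and C4.
10 letter names make it a tenth; at 15 semitones (a half step narrower than major) the quality is minor.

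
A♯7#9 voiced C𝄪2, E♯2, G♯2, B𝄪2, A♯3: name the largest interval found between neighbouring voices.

Adjacent intervals: C𝄪2→E♯2 = minor third; E♯2→G♯2 = minor third; G♯2→B𝄪2 = augmented third; B𝄪2→A♯3 = diminished seventh.
The largest is B𝄪2 to A♯3, a diminished seventh (9 semitones).

diminished seventh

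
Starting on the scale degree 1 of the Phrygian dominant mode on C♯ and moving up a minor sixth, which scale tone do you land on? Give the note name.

A

The scale is C♯ D E♯ F♯ G♯ A B.
The scale degree 1 is C♯; a minor sixth above that is A — scale degree 6.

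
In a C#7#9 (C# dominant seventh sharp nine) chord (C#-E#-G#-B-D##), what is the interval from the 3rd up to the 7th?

diminished fifth

So we need the interval from E# up to B.
5 letter names make it a fifth; at 6 semitones (a half step narrower than perfect) the quality is diminished.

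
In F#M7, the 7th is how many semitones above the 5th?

The chord tones of F#Δ7 are F#-A#-C#-E#.
C# to E# is a major third: 4 semitones.

4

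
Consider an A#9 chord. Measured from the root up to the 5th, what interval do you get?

perfect fifth

A# dominant ninth is spelled A#, C##, E#, G#, B#.
So we need the interval from A# up to E#.
From A# to E# is 7 semitones, exactly the perfect fifth.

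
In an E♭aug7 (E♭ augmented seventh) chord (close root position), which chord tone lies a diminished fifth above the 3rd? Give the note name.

Db

E♭ augmented seventh: E♭-G-B-D♭.
The 3rd is G. A diminished fifth above G is D♭.
D♭ is the chord's 7th.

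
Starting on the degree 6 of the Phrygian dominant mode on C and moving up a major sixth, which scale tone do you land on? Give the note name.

F

The scale is C Db E F G Ab Bb.
The degree 6 is Ab; a major sixth above that is F — scale degree 4.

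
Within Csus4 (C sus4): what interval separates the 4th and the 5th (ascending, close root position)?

C sus4: C–F–G.
So we need the interval from F up to G.
From F to G is 2 semitones, exactly the major second.

major second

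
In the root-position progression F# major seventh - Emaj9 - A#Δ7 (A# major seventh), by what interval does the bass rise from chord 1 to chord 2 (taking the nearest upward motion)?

minor seventh

The roots are F# and E.
7 letter names make it a seventh; at 10 semitones (a half step narrower than major) the quality is minor.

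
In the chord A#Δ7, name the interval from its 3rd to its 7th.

perfect fifth

The chord tones of A#maj7 are A#, C##, E#, G##.
That puts C## below G##.
C## up to G## spans 5 letter names and 7 semitones — a perfect fifth.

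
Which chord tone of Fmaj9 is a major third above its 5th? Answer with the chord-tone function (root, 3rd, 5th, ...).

Fmaj9 is spelled F–A–C–E–G.
The 5th is C. A major third above C is E.
E is the chord's 7th.

7th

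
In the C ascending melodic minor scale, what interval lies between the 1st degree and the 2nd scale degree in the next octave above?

major ninth

The scale runs C D E♭ F G A B.
The 1st degree is C and the scale degree 2 (up an octave) is D.
Counting 9 letters and 14 half steps from C gives a major ninth.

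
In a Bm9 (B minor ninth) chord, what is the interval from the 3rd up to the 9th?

major seventh

The chord tones of Bmin9 (B minor ninth) are B D F# A C#.
The 3rd is D and the 9th is C#.
D up to C# spans 7 letter names and 11 semitones — a major seventh.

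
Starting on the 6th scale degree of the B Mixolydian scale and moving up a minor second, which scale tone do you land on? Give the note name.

A

The scale is B C# D# E F# G# A.
The 6th scale degree is G#; a minor second above that is A — scale degree 7.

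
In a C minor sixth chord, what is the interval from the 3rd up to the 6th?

augmented 4th

Spelling the chord: C–Eb–G–A.
That puts Eb below A.
4 letter names make it a fourth; at 6 semitones (a half step wider than perfect) the quality is augmented.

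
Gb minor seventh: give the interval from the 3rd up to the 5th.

Gbmin7 is spelled Gb–Bbb–Db–Fb.
That puts Bbb below Db.
Bbb up to Db spans 3 letter names and 4 semitones — a major third.

major third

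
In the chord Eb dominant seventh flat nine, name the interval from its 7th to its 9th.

minor 3rd

Eb7b9 is spelled Eb, G, Bb, Db, Fb.
The 7th is Db and the 9th is Fb.
3 letter names make it a third; at 3 semitones (a half step narrower than major) the quality is minor.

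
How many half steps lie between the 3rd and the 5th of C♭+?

Spelling the chord: C♭, E♭, G.
E♭ to G is a major third: 4 semitones.

4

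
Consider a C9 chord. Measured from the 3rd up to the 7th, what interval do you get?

d5

C9 (C dominant ninth): C, E, G, Bb, D.
So we need the interval from E up to Bb.
From E to Bb: 6 semitones over a fifth = diminished.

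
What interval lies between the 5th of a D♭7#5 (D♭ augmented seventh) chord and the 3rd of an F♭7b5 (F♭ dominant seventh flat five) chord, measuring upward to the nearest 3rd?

diminished octave

The 5th of D♭7#5 (D♭ augmented seventh) is A; the 3rd of F♭7b5 (F♭ dominant seventh flat five) is A♭.
A up to A♭ is 11 semitones, a half step narrower than a perfect octave, so the interval is diminished.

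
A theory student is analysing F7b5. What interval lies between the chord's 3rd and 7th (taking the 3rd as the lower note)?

F dominant seventh flat five: F–A–Cb–Eb.
The 3rd is A and the 7th is Eb.
From A to Eb: 6 semitones over a fifth = diminished.

diminished fifth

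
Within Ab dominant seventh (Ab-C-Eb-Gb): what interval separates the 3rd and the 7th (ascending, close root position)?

diminished 5th

3rd = C; 7th = Gb.
From C to Gb: 6 semitones over a fifth = diminished.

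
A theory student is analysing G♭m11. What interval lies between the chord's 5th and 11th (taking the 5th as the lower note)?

minor 7th

Spelling the chord: G♭, B𝄫, D♭, F♭, A♭, C♭.
The 5th is D♭ and the 11th is C♭.
From D♭ to C♭: 10 semitones over a seventh = minor.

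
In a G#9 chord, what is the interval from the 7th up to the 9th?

major 3rd

The chord tones of G# dominant ninth are G#–B#–D#–F#–A#.
That puts F# below A#.
F# up to A# spans 3 letter names and 4 semitones — a major third.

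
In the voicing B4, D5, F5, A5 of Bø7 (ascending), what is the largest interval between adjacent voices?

Adjacent intervals: B4→D5 = minor third; D5→F5 = minor third; F5→A5 = major third.
The largest is F5 to A5, a major third (4 semitones).

major third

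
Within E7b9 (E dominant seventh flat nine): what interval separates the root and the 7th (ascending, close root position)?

m7

E7b9: E, G♯, B, D, F.
Root = E; 7th = D.
From E to D: 10 semitones over a seventh = minor.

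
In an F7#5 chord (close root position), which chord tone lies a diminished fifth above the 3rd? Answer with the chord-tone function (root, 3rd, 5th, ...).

7th

Faug7: F–A–C#–Eb.
The 3rd is A. A diminished fifth above A is Eb.
Eb is the chord's 7th.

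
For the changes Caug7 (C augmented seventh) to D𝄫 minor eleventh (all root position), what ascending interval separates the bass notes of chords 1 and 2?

The roots are C and D𝄫.
C up to D𝄫 is 0 semitones, a whole step narrower than a major second, so the interval is diminished.

diminished 2nd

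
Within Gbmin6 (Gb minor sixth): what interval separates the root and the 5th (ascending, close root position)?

perfect 5th

Gbmin6 is spelled Gb–Bbb–Db–Eb.
That puts Gb below Db.
Counting 5 letters and 7 half steps from Gb gives a perfect fifth.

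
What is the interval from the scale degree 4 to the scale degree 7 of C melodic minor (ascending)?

augmented 4th

C melodic minor: C D Eb F G A B.
The scale degree 4 is F and the scale degree 7 is B.
From F to B: 6 semitones over a fourth = augmented.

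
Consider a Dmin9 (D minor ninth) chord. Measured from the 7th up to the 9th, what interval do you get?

major 3rd

Dm9: D-F-A-C-E.
The 7th is C and the 9th is E.
Counting 3 letters and 4 half steps from C gives a major third.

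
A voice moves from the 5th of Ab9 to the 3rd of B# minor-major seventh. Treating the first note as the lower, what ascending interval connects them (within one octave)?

augmented seventh

The 5th of Ab9 is Eb; the 3rd of B# minor-major seventh is D#.
7 letter names make it a seventh; at 12 semitones (a half step wider than major) the quality is augmented.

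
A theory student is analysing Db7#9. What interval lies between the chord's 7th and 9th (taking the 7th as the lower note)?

augmented third

Db7#9 (Db dominant seventh sharp nine): Db-F-Ab-Cb-E.
7th = Cb; 9th = E.
From Cb to E: 5 semitones over a third = augmented.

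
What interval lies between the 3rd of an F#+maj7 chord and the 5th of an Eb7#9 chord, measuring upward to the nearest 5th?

diminished second

F#+maj7 has A# as its 3rd, and Eb7#9 has Bb as its 5th.
From A# to Bb: 0 semitones over a second = diminished.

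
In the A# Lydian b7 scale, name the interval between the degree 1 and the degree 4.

A4

A# lydian dominant: A# B# C## D## E# F## G#.
Degree 1 = A#; 4th scale degree = D##.
A# up to D## is 6 semitones, a half step wider than a perfect fourth, so the interval is augmented.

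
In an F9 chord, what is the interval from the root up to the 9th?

major ninth

The chord tones of F9 are F-A-C-E♭-G.
That puts F below G.
F up to G spans 9 letter names and 14 semitones — a major ninth.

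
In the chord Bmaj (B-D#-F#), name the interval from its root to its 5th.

perfect 5th

So we need the interval from B up to F#.
Counting 5 letters and 7 half steps from B gives a perfect fifth.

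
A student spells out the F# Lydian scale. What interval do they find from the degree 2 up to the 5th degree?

Spelling the F# Lydian scale: F# G# A# B# C# D# E#.
Degree 2 = G#; degree 5 = C#.
G# up to C# spans 4 letter names and 5 semitones — a perfect fourth.

P4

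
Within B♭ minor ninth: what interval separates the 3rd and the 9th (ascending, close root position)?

major seventh

B♭m9 is spelled B♭ D♭ F A♭ C.
So we need the interval from D♭ up to C.
D♭ up to C spans 7 letter names and 11 semitones — a major seventh.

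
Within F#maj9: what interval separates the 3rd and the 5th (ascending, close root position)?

minor third

F#maj9: F# A# C# E# G#.
The 3rd is A# and the 5th is C#.
A# up to C# is 3 semitones, a half step narrower than a major third, so the interval is minor.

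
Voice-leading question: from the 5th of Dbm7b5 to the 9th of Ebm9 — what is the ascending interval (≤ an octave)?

The 5th of Dbm7b5 is Abb; the 9th of Ebm9 is F.
Abb up to F is 10 semitones, a half step wider than a major sixth, so the interval is augmented.

augmented 6th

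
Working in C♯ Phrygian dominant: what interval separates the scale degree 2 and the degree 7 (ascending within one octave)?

major 6th

C♯ phrygian dominant: C♯ D E♯ F♯ G♯ A B.
Scale degree 2 = D; 7th scale degree = B.
Counting 6 letters and 9 half steps from D gives a major sixth.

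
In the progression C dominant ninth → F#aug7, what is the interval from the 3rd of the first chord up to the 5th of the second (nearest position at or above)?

augmented sixth

C dominant ninth has E as its 3rd, and F#aug7 has C## as its 5th.
6 letter names make it a sixth; at 10 semitones (a half step wider than major) the quality is augmented.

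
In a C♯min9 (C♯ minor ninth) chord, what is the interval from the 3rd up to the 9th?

The chord tones of C♯ minor ninth are C♯ E G♯ B D♯.
3rd = E; 9th = D♯.
From E to D♯ is 11 semitones, exactly the major seventh.

major seventh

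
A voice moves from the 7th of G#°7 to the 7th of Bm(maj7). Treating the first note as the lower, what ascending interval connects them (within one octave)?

The 7th of G#°7 is F; the 7th of Bm(maj7) is A#.
F up to A# is 5 semitones, a half step wider than a major third, so the interval is augmented.

A3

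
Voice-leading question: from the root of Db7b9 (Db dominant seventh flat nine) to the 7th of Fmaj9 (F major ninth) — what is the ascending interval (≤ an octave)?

The root of Db7b9 (Db dominant seventh flat nine) is Db; the 7th of Fmaj9 (F major ninth) is E.
2 letter names make it a second; at 3 semitones (a half step wider than major) the quality is augmented.

augmented 2nd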